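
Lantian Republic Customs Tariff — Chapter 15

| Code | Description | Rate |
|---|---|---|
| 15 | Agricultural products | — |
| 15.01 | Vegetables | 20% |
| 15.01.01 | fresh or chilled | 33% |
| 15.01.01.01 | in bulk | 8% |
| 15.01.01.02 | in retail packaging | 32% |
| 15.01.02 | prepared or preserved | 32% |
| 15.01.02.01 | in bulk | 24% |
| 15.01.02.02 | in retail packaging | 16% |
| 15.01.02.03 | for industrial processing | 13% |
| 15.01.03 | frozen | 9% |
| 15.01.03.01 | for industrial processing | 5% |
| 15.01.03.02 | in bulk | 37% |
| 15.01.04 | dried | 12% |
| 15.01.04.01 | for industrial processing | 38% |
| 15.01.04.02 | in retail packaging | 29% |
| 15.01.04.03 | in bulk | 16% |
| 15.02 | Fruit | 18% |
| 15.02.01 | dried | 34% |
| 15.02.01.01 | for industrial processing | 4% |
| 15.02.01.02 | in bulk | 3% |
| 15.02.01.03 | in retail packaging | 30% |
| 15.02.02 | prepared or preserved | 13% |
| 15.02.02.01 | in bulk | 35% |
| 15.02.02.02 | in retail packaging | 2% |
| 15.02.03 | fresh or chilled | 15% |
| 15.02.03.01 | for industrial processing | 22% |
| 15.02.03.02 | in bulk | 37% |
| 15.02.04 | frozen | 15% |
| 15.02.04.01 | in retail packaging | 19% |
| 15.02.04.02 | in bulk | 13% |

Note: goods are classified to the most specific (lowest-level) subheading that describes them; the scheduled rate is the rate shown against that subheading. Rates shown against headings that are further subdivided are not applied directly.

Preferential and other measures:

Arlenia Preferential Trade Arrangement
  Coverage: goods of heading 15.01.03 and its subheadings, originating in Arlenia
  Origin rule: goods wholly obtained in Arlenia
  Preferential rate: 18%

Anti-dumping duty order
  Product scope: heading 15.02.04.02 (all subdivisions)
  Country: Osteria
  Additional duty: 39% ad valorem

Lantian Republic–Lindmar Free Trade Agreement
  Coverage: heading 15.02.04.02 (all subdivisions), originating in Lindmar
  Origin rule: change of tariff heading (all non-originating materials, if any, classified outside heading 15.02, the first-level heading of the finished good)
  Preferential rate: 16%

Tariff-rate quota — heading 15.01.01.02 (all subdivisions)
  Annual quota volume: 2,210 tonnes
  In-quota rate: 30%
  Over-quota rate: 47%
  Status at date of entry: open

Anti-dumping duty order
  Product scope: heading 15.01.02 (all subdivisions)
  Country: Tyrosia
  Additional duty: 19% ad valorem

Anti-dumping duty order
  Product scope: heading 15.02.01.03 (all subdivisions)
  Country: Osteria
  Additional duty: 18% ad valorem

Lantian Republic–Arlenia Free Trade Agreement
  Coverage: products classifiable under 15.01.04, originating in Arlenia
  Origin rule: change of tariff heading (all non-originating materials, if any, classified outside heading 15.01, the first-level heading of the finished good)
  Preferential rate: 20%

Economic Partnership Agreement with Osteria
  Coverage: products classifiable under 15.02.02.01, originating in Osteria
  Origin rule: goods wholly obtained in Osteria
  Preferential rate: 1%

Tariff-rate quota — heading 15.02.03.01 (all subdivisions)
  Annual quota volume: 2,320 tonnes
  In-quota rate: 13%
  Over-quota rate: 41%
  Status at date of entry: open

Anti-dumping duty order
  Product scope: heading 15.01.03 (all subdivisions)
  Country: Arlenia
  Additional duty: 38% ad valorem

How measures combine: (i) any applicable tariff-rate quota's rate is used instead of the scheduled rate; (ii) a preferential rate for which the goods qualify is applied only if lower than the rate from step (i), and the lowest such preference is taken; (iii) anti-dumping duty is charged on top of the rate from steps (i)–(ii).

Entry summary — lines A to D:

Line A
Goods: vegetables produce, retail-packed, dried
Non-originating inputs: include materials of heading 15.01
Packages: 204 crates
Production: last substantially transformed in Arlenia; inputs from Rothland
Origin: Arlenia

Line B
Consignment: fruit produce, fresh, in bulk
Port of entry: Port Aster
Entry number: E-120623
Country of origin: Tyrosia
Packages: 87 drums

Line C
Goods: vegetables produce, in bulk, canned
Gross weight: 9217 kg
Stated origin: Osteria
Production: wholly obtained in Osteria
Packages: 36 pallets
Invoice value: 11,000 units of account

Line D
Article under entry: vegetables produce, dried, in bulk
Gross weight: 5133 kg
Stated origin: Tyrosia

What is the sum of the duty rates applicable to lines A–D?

106%

Line A: vegetables → 15.01; dried → 15.01.04; retail-packed → 15.01.04.02. Scheduled 29%. Arlenia agreement on 15.01.03: 15.01.04.02 not covered; Arlenia agreement on 15.01.04: CTH not met. → 29%.
Line B: fruit → 15.02; fresh → 15.02.03; in bulk → 15.02.03.02. Scheduled 37%. No special measure applies. → 37%.
Line C: vegetables → 15.01; canned → 15.01.02; in bulk → 15.01.02.01. Scheduled 24%. Osteria agreement on 15.02.02.01: 15.01.02.01 not covered. → 24%.
Line D: vegetables → 15.01; dried → 15.01.04; in bulk → 15.01.04.03. Scheduled 16%. No special measure applies. → 16%.
Sum: 29% + 37% + 24% + 16% = 106%.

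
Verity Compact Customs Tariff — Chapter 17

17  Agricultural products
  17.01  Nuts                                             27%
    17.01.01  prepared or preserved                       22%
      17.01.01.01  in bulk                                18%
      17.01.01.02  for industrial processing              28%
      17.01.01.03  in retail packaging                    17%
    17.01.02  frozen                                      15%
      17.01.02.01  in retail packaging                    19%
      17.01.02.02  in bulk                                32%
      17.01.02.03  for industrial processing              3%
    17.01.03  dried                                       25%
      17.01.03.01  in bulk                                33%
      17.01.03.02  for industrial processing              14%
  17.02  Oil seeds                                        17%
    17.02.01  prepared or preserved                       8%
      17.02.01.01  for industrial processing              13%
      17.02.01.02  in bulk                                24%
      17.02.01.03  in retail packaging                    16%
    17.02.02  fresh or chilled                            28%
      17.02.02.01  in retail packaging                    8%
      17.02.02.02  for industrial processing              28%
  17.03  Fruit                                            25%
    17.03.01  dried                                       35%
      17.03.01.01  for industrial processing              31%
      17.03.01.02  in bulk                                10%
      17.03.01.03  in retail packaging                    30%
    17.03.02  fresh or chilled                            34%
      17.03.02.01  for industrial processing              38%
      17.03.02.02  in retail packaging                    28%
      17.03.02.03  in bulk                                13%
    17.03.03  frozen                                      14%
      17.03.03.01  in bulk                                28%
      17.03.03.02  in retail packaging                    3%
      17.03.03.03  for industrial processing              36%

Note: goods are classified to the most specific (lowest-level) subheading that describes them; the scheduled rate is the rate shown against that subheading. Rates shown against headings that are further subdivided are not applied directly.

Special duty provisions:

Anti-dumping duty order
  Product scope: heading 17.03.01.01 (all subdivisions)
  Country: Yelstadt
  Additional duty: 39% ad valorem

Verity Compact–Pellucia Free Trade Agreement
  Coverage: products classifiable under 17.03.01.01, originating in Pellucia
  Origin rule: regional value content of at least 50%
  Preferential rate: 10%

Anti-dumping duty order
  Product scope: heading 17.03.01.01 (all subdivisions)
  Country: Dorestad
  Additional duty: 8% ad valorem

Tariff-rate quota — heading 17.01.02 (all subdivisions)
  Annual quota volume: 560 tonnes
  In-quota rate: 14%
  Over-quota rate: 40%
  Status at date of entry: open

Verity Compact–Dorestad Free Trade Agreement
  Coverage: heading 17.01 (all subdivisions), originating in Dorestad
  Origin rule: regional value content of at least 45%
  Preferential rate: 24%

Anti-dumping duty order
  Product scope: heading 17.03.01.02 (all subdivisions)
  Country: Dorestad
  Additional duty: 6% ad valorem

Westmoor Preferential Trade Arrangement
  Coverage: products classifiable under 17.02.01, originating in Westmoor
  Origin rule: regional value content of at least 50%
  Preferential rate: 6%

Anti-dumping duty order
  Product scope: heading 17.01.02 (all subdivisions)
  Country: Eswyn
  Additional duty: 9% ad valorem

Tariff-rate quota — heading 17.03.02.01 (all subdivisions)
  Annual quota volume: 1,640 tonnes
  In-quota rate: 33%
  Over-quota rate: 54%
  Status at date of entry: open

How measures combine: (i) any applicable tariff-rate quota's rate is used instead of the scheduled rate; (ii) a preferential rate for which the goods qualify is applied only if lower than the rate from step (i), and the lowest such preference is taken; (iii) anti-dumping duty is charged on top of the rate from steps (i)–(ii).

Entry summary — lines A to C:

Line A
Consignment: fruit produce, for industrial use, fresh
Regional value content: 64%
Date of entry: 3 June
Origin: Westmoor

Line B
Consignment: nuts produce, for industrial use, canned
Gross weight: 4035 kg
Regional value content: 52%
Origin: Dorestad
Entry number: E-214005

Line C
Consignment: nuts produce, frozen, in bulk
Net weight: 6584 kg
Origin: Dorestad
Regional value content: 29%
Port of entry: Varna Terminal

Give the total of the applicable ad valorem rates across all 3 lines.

Line A: fruit → 17.03; fresh → 17.03.02; for industrial use → 17.03.02.01. Scheduled 38%. quota on 17.03.02.01 open → in-quota 33%; Westmoor agreement on 17.02.01: 17.03.02.01 not covered. → 33%.
Line B: nuts → 17.01; canned → 17.01.01; for industrial use → 17.01.01.02. Scheduled 28%. Dorestad agreement on 17.01: RVC ≥ 45% → 24% available; preferential 24%. → 24%.
Line C: nuts → 17.01; frozen → 17.01.02; in bulk → 17.01.02.02. Scheduled 32%. quota on 17.01.02 open → in-quota 14%; Dorestad agreement on 17.01: RVC < 45%. → 14%.
Sum: 33% + 24% + 14% = 71%.

71%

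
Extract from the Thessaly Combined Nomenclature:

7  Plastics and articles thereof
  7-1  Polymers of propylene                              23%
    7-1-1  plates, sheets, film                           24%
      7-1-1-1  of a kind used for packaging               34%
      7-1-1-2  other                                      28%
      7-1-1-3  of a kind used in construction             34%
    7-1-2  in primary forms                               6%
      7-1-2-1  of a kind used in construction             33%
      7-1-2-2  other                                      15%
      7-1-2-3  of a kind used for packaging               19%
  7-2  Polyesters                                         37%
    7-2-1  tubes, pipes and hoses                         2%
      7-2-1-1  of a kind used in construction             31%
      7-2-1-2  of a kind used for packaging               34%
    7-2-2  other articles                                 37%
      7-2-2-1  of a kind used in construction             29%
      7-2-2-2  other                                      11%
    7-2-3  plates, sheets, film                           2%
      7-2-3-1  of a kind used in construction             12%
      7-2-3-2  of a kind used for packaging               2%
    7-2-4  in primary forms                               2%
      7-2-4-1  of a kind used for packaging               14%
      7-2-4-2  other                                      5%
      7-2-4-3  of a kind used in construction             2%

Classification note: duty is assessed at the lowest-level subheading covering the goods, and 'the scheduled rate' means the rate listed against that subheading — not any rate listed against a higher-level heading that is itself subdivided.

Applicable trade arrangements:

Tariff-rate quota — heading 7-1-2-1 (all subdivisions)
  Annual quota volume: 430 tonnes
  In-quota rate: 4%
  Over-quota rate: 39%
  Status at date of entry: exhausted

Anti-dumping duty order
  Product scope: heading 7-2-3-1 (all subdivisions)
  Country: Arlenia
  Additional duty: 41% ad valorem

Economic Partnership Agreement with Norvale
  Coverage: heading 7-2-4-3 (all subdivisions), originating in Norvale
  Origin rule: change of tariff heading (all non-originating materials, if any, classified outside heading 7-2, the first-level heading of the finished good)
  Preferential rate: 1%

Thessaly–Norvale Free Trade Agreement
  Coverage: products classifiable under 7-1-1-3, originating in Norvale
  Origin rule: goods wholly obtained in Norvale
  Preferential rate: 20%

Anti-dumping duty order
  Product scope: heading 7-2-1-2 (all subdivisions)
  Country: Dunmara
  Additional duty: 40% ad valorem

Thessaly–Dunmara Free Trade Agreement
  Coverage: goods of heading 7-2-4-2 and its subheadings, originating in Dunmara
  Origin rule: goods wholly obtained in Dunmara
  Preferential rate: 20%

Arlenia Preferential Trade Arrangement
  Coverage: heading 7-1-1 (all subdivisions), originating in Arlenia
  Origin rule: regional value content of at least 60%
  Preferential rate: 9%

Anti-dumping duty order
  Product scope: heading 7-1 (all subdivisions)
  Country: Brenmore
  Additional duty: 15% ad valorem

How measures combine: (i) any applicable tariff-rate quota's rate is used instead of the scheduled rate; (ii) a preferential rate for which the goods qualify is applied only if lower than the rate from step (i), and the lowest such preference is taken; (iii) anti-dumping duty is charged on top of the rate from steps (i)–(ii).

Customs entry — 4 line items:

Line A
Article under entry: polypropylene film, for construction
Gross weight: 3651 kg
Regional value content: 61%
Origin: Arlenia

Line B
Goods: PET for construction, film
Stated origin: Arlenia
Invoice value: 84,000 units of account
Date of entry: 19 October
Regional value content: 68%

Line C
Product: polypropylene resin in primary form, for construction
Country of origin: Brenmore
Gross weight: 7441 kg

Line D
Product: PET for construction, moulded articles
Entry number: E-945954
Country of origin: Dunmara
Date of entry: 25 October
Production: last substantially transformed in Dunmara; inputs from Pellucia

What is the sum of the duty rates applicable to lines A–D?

Line A: polypropylene → 7-1; film → 7-1-1; for construction → 7-1-1-3. Scheduled 34%. Arlenia agreement on 7-1-1: RVC ≥ 60% → 9% available; preferential 9%. → 9%.
Line B: PET → 7-2; film → 7-2-3; for construction → 7-2-3-1. Scheduled 12%. Arlenia agreement on 7-1-1: 7-2-3-1 not covered; anti-dumping (Arlenia, 7-2-3-1): +41%; total 12% + 41% = 53%. → 53%.
Line C: polypropylene → 7-1; resin in primary form → 7-1-2; for construction → 7-1-2-1. Scheduled 33%. quota on 7-1-2-1 exhausted → over-quota 39%; anti-dumping (Brenmore, 7-1): +15%; total 39% + 15% = 54%. → 54%.
Line D: PET → 7-2; moulded articles → 7-2-2; for construction → 7-2-2-1. Scheduled 29%. Dunmara agreement on 7-2-4-2: 7-2-2-1 not covered. → 29%.
Sum: 9% + 53% + 54% + 29% = 145%.

145%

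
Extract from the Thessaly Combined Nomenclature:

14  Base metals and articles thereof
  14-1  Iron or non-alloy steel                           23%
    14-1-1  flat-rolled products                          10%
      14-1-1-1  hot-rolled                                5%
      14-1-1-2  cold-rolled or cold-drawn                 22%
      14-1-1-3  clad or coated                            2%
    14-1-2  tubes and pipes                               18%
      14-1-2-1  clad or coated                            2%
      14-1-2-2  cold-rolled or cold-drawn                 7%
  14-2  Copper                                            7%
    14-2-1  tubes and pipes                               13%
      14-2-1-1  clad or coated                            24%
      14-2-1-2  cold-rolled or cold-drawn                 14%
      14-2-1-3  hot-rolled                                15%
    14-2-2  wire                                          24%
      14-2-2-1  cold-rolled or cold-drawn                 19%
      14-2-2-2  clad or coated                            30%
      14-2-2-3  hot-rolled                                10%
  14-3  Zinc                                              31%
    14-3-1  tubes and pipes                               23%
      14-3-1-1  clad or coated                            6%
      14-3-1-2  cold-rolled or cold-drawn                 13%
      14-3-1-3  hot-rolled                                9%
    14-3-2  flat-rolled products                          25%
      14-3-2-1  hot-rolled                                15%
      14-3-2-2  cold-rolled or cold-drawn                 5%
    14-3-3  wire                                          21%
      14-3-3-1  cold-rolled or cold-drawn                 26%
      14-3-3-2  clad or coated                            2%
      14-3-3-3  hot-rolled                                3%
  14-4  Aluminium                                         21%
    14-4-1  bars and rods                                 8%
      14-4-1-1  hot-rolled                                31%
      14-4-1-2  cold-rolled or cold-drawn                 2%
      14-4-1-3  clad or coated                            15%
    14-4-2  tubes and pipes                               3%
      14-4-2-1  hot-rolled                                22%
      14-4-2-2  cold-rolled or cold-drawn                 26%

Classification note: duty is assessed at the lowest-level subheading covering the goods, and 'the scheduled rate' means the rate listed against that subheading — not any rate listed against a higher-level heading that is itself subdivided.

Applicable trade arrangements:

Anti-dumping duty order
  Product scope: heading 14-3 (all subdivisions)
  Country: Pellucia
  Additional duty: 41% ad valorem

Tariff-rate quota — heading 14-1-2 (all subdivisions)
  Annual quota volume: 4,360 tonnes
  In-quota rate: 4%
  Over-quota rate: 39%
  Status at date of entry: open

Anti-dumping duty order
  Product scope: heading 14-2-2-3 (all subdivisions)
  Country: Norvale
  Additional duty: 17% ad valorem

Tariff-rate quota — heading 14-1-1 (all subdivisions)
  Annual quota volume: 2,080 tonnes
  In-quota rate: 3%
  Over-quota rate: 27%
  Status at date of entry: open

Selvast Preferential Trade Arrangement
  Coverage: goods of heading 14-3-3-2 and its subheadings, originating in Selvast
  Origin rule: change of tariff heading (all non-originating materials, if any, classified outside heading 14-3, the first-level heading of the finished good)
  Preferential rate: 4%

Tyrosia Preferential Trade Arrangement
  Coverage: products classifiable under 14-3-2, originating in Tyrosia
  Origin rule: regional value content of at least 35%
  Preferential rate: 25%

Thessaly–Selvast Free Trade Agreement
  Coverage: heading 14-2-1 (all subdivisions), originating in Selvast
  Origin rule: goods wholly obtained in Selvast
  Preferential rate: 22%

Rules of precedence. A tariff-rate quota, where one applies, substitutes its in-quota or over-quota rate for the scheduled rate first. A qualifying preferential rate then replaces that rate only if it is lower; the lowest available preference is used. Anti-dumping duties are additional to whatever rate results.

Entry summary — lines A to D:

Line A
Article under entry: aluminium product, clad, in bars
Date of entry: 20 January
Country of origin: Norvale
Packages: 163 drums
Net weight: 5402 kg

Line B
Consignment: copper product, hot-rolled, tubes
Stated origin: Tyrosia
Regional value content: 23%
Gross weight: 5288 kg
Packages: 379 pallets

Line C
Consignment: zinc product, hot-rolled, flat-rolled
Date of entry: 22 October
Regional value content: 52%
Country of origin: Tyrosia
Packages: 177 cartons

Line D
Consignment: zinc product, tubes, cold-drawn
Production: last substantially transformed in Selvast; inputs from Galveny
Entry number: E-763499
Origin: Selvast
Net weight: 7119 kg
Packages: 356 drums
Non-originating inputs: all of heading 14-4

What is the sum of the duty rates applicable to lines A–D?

58%

Line A: aluminium → 14-4; in bars → 14-4-1; clad → 14-4-1-3. Scheduled 15%. No special measure applies. → 15%.
Line B: copper → 14-2; tubes → 14-2-1; hot-rolled → 14-2-1-3. Scheduled 15%. Tyrosia agreement on 14-3-2: 14-2-1-3 not covered. → 15%.
Line C: zinc → 14-3; flat-rolled → 14-3-2; hot-rolled → 14-3-2-1. Scheduled 15%. Tyrosia agreement on 14-3-2: RVC ≥ 35% → 25% available; preference 25% not lower than 15% → no reduction. → 15%.
Line D: zinc → 14-3; tubes → 14-3-1; cold-drawn → 14-3-1-2. Scheduled 13%. Selvast agreement on 14-3-3-2: 14-3-1-2 not covered; Selvast agreement on 14-2-1: 14-3-1-2 not covered. → 13%.
Sum: 15% + 15% + 15% + 13% = 58%.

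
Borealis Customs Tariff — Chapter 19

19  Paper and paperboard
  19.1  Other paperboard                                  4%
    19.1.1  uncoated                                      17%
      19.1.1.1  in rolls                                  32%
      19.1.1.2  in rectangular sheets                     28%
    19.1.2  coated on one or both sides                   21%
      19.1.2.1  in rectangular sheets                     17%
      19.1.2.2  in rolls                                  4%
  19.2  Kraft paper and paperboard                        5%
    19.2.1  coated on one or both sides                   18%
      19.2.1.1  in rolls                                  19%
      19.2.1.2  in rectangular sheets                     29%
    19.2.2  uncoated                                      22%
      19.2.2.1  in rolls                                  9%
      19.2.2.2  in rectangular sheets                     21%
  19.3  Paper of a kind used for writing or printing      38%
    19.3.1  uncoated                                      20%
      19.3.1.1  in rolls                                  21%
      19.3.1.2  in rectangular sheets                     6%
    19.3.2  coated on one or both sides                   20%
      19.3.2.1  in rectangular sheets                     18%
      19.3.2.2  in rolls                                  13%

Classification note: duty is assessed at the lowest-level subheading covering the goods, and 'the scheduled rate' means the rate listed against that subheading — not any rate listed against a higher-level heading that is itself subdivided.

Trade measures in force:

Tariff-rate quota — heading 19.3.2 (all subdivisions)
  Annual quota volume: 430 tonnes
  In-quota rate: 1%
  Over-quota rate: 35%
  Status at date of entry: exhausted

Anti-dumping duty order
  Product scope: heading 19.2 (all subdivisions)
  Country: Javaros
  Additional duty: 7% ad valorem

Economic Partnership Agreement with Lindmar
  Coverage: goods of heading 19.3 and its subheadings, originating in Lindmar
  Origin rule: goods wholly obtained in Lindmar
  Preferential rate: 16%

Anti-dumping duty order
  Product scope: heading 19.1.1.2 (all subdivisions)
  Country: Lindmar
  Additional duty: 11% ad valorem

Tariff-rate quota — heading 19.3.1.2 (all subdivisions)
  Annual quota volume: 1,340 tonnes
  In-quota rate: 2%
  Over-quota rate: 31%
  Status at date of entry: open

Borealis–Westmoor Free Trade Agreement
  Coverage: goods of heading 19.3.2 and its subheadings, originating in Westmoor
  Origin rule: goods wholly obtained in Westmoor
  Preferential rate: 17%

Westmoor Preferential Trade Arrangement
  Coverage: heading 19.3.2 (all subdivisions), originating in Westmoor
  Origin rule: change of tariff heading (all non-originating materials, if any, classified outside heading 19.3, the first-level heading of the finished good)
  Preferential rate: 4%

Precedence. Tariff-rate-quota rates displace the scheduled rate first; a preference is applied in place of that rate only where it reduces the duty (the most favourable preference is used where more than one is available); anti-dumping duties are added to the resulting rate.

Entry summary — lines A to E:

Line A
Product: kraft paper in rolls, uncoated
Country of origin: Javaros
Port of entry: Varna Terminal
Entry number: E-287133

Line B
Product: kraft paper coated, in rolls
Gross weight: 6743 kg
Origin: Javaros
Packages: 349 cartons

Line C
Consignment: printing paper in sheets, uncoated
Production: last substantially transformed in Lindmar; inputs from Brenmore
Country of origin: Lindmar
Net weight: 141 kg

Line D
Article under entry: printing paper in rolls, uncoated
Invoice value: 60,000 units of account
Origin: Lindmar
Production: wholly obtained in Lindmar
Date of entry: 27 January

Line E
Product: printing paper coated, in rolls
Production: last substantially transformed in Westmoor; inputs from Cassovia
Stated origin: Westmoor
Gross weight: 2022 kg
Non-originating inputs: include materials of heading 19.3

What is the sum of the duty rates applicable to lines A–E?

95%

Line A: kraft paper → 19.2; uncoated → 19.2.2; in rolls → 19.2.2.1. Scheduled 9%. anti-dumping (Javaros, 19.2): +7%; total 9% + 7% = 16%. → 16%.
Line B: kraft paper → 19.2; coated → 19.2.1; in rolls → 19.2.1.1. Scheduled 19%. anti-dumping (Javaros, 19.2): +7%; total 19% + 7% = 26%. → 26%.
Line C: printing paper → 19.3; uncoated → 19.3.1; in sheets → 19.3.1.2. Scheduled 6%. quota on 19.3.1.2 open → in-quota 2%; Lindmar agreement on 19.3: not wholly obtained. → 2%.
Line D: printing paper → 19.3; uncoated → 19.3.1; in rolls → 19.3.1.1. Scheduled 21%. Lindmar agreement on 19.3: wholly obtained → 16% available; preferential 16%. → 16%.
Line E: printing paper → 19.3; coated → 19.3.2; in rolls → 19.3.2.2. Scheduled 13%. quota on 19.3.2 exhausted → over-quota 35%; Westmoor agreement on 19.3.2: not wholly obtained; Westmoor agreement on 19.3.2: CTH not met. → 35%.
Sum: 16% + 26% + 2% + 16% + 35% = 95%.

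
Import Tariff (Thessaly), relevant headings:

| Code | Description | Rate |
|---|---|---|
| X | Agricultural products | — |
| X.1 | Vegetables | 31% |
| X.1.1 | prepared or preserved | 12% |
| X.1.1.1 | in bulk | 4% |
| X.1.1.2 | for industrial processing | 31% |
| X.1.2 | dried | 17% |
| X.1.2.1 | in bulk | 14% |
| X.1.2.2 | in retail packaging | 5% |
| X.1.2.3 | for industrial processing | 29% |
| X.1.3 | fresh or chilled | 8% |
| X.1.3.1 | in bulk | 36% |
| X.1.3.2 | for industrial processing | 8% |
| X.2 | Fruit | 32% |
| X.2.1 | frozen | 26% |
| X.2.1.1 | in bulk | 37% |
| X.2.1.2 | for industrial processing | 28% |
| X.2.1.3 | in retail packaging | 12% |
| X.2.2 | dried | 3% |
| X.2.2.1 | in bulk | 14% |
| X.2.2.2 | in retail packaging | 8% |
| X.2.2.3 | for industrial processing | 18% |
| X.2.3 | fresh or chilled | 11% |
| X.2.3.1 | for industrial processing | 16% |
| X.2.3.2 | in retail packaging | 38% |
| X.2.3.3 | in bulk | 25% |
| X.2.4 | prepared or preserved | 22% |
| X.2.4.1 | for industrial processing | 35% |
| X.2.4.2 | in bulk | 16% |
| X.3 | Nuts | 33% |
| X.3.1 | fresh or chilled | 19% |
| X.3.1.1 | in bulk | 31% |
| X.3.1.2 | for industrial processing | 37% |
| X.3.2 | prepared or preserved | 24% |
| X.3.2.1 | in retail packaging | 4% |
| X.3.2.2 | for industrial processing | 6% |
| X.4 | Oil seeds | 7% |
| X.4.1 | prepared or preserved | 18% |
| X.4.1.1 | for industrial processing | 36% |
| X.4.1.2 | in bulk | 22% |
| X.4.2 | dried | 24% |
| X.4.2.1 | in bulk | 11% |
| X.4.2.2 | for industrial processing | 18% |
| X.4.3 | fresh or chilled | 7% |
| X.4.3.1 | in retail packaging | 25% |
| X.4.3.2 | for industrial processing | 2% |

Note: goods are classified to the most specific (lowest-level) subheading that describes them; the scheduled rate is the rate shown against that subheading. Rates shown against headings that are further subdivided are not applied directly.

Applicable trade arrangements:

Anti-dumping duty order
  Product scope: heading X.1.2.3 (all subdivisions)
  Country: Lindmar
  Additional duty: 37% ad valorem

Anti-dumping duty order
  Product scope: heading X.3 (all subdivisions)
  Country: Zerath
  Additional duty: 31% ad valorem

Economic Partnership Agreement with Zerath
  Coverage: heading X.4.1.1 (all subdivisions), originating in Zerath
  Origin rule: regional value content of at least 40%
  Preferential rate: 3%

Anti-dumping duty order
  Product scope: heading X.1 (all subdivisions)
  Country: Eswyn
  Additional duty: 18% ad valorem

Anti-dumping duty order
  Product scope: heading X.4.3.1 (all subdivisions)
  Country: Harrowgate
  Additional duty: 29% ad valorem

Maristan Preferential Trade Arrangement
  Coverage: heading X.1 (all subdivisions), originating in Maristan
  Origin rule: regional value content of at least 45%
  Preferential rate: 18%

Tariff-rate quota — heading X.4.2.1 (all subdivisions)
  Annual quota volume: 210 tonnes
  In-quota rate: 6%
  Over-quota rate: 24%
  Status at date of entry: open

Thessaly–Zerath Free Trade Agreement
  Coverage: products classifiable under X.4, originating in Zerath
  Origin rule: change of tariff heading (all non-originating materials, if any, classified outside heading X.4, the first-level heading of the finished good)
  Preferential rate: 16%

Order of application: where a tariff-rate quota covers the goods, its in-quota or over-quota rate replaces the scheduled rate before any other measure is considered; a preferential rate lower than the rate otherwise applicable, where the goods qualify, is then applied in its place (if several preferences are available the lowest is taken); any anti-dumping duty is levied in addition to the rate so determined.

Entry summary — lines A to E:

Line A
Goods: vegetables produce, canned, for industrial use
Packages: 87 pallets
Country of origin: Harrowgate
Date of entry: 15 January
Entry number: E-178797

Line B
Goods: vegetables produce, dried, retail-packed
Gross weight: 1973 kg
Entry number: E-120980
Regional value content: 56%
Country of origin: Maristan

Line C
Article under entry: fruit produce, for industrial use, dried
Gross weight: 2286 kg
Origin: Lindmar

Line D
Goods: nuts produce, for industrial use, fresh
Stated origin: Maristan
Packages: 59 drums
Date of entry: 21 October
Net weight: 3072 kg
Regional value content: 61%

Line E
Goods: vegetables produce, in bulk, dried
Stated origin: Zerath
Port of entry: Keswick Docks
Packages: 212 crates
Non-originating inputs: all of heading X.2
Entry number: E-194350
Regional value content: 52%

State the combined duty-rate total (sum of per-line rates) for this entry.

Line A: vegetables → X.1; canned → X.1.1; for industrial use → X.1.1.2. Scheduled 31%. No special measure applies. → 31%.
Line B: vegetables → X.1; dried → X.1.2; retail-packed → X.1.2.2. Scheduled 5%. Maristan agreement on X.1: RVC ≥ 45% → 18% available; preference 18% not lower than 5% → no reduction. → 5%.
Line C: fruit → X.2; dried → X.2.2; for industrial use → X.2.2.3. Scheduled 18%. No special measure applies. → 18%.
Line D: nuts → X.3; fresh → X.3.1; for industrial use → X.3.1.2. Scheduled 37%. Maristan agreement on X.1: X.3.1.2 not covered. → 37%.
Line E: vegetables → X.1; dried → X.1.2; in bulk → X.1.2.1. Scheduled 14%. Zerath agreement on X.4.1.1: X.1.2.1 not covered; Zerath agreement on X.4: X.1.2.1 not covered. → 14%.
Sum: 31% + 5% + 18% + 37% + 14% = 105%.

105%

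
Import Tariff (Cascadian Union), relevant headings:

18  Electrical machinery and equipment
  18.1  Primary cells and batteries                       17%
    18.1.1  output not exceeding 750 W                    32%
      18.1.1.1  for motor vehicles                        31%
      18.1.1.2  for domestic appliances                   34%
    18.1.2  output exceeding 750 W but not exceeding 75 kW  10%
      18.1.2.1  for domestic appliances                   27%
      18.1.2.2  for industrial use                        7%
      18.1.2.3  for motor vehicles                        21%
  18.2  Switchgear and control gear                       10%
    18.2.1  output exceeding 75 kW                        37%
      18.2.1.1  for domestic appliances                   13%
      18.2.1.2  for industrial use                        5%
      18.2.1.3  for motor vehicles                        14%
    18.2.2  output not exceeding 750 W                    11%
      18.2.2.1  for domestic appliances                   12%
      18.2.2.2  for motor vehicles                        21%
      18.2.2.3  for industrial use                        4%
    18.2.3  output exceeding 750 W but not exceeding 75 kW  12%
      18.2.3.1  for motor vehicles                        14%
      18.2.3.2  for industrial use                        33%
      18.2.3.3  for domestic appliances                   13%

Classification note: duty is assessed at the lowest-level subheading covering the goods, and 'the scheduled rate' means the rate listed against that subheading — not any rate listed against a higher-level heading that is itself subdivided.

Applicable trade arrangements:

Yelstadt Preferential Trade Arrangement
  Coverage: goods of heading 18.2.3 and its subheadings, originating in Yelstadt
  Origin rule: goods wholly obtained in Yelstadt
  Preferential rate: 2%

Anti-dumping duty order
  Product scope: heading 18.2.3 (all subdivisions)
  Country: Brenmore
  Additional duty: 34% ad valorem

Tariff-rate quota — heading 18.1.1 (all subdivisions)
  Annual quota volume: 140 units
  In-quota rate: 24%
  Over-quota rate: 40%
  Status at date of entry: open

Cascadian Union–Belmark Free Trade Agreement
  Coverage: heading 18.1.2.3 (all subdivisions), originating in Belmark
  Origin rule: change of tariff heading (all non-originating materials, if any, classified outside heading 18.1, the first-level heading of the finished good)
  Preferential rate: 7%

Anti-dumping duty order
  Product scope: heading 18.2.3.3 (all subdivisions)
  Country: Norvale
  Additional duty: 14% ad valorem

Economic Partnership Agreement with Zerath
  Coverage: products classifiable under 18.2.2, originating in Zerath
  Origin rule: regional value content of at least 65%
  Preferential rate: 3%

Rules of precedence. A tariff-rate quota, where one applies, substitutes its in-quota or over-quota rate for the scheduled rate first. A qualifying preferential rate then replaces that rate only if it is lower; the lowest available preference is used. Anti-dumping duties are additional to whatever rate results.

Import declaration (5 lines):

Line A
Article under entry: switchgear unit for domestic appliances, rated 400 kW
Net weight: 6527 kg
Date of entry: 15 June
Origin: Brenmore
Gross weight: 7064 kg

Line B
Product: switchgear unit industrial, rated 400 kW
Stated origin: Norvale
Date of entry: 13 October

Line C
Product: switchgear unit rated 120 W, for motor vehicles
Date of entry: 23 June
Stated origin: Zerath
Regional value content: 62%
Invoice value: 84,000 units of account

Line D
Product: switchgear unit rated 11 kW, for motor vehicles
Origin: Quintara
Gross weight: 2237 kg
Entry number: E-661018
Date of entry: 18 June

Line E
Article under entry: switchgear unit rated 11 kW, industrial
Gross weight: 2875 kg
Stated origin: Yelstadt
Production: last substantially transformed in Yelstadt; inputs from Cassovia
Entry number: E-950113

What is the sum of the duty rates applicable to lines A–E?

86%

Line A: switchgear unit → 18.2; rated 400 kW → 18.2.1; for domestic appliances → 18.2.1.1. Scheduled 13%. No special measure applies. → 13%.
Line B: switchgear unit → 18.2; rated 400 kW → 18.2.1; industrial → 18.2.1.2. Scheduled 5%. No special measure applies. → 5%.
Line C: switchgear unit → 18.2; rated 120 W → 18.2.2; for motor vehicles → 18.2.2.2. Scheduled 21%. Zerath agreement on 18.2.2: RVC < 65%. → 21%.
Line D: switchgear unit → 18.2; rated 11 kW → 18.2.3; for motor vehicles → 18.2.3.1. Scheduled 14%. No special measure applies. → 14%.
Line E: switchgear unit → 18.2; rated 11 kW → 18.2.3; industrial → 18.2.3.2. Scheduled 33%. Yelstadt agreement on 18.2.3: not wholly obtained. → 33%.
Sum: 13% + 5% + 21% + 14% + 33% = 86%.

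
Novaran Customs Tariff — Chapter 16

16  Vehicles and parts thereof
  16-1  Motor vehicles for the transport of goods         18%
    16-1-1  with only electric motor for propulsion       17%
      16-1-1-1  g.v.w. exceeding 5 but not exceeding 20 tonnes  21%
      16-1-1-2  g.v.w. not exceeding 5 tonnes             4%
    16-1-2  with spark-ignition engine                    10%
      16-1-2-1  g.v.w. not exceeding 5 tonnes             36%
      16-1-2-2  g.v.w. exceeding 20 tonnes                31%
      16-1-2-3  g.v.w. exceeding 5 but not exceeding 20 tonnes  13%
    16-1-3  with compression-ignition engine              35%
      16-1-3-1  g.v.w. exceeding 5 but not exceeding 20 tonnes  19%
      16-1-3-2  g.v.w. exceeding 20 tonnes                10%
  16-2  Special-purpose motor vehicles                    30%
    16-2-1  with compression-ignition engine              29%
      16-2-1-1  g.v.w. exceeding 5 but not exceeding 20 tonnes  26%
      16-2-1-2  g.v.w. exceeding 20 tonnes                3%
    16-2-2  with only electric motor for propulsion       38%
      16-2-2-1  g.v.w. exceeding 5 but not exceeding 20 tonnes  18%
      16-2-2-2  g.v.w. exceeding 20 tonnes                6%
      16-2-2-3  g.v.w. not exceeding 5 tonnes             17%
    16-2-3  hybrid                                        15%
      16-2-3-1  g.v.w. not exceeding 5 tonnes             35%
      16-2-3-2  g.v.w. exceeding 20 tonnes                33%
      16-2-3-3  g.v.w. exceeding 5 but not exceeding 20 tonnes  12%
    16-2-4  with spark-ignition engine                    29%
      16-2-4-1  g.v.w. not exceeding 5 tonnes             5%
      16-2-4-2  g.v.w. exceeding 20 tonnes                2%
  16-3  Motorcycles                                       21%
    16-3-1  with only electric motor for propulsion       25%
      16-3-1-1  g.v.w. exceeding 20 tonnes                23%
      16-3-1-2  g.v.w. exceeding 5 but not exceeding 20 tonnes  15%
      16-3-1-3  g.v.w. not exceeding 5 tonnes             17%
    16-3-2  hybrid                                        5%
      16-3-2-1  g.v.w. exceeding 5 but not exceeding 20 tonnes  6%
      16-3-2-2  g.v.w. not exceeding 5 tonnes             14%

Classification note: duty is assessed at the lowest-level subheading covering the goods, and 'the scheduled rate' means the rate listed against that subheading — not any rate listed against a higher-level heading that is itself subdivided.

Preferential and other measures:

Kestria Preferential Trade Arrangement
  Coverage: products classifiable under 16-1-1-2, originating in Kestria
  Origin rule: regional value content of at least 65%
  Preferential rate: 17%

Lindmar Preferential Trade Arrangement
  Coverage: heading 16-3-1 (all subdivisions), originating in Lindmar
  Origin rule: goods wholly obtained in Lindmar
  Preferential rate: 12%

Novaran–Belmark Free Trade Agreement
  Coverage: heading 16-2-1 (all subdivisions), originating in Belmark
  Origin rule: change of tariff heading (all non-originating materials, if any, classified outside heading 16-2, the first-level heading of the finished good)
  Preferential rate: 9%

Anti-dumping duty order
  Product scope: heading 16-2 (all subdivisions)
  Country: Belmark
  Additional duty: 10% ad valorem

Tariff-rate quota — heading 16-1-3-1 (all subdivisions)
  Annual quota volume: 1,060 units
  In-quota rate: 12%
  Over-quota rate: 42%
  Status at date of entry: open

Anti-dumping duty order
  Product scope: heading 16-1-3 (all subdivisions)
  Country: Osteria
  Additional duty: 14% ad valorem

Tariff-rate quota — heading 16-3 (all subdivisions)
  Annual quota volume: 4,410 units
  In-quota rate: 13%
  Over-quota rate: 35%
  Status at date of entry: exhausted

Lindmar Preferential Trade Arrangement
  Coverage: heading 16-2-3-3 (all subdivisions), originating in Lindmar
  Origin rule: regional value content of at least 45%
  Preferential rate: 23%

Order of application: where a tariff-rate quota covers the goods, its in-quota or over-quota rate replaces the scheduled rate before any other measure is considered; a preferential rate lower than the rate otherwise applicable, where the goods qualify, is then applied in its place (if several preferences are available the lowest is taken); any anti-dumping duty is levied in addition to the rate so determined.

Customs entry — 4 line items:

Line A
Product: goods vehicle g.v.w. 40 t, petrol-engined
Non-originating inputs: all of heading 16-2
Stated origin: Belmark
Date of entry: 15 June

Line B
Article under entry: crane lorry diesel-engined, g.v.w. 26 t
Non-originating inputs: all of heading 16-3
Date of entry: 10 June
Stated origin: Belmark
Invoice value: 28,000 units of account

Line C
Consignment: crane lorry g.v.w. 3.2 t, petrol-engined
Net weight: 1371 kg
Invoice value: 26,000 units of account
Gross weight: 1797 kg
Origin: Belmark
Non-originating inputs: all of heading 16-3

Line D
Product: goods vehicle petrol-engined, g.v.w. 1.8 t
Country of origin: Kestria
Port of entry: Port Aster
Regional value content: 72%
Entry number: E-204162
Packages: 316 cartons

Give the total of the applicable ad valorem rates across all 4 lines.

Line A: goods vehicle → 16-1; petrol-engined → 16-1-2; g.v.w. 40 t → 16-1-2-2. Scheduled 31%. Belmark agreement on 16-2-1: 16-1-2-2 not covered. → 31%.
Line B: crane lorry → 16-2; diesel-engined → 16-2-1; g.v.w. 26 t → 16-2-1-2. Scheduled 3%. Belmark agreement on 16-2-1: CTH met → 9% available; preference 9% not lower than 3% → no reduction; anti-dumping (Belmark, 16-2): +10%; total 3% + 10% = 13%. → 13%.
Line C: crane lorry → 16-2; petrol-engined → 16-2-4; g.v.w. 3.2 t → 16-2-4-1. Scheduled 5%. Belmark agreement on 16-2-1: 16-2-4-1 not covered; anti-dumping (Belmark, 16-2): +10%; total 5% + 10% = 15%. → 15%.
Line D: goods vehicle → 16-1; petrol-engined → 16-1-2; g.v.w. 1.8 t → 16-1-2-1. Scheduled 36%. Kestria agreement on 16-1-1-2: 16-1-2-1 not covered. → 36%.
Sum: 31% + 13% + 15% + 36% = 95%.

95%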